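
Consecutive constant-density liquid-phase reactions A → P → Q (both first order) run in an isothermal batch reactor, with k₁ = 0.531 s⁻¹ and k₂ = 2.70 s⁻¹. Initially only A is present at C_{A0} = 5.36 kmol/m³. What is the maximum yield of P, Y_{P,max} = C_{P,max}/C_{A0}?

Evaluating C_P at t_opt = ln(k₂/k₁)/(k₂−k₁) gives C_{P,max}/C_{A0} = (k₁/k₂)^[k₂/(k₂−k₁)].
= (0.531/2.70)^(2.70/(2.70−0.531)) = (0.1967)^(1.245) = 0.1321.

0.132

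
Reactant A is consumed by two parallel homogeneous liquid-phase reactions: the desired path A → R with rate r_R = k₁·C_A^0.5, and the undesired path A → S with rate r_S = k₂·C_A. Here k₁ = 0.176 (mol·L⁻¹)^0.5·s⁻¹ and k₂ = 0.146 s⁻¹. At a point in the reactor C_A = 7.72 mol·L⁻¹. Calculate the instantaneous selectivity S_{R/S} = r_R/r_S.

S_{R/S} = r_R/r_S = (k₁·C_A^0.5)/(k₂·C_A) = (k₁/k₂)·C_A^-0.5.
= (0.176×7.720^0.5) / (0.146×7.720) = 0.4890/1.127 = 0.434.

0.434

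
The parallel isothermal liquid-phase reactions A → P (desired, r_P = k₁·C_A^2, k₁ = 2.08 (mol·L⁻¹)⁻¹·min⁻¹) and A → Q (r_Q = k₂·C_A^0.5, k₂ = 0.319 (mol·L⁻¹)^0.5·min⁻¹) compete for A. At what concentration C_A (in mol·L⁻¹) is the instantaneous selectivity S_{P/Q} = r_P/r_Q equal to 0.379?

S_{P/Q} = (k₁/k₂)·C_A^1.5 ⇒ C_A = (S·k₂/k₁)^(1/1.5).
= (0.379×0.319/2.08)^(0.6667) = (0.05813)^(0.6667) = 0.150 mol·L⁻¹.

0.150 mol·L⁻¹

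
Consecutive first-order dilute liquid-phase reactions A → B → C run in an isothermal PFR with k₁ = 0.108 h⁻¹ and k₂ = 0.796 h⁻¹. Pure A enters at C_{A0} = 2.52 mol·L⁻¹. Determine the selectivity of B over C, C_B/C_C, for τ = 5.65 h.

0.224

The intermediate concentration in a first-order A→B→C sequence is C_B = k₁C_{A0}(e^(−k₁τ) − e^(−k₂τ))/(k₂−k₁).
e^(−k₁τ) = e^(−0.108×5.65) = e^(−0.6102) = 0.5432; e^(−k₂τ) = e^(−4.497) = 0.01114.
C_B = 0.108×2.52/(0.796−0.108) × (0.5432−0.01114) = 0.3956×0.5321 = 0.2105 mol·L⁻¹.
C_A = C_{A0}e^(−k₁τ) = 1.369 mol·L⁻¹, so C_C = C_{A0}−C_A−C_B = 0.9405 mol·L⁻¹; C_B/C_C = 0.224.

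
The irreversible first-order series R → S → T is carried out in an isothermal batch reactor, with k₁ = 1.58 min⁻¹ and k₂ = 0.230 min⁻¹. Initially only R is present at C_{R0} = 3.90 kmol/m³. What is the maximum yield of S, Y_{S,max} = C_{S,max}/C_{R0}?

For a first-order series the maximum intermediate yield is C_{S,max}/C_{R0} = (k₁/k₂)^[k₂/(k₂−k₁)].
= (1.58/0.230)^(0.230/(0.230−1.58)) = (6.870)^(-0.1704) = 0.7201.

0.720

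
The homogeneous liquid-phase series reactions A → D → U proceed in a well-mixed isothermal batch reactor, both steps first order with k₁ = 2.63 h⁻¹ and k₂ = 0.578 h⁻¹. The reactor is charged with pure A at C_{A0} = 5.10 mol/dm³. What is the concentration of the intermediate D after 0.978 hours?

For first-order series with pure A initially, C_D(t) = k₁C_{A0}/(k₂−k₁)·(e^(−k₁t) − e^(−k₂t)).
e^(−k₁t) = e^(−2.63×0.978) = e^(−2.572) = 0.07637; e^(−k₂t) = e^(−0.5653) = 0.5682.
C_D = 2.63×5.10/(0.578−2.63) × (0.07637−0.5682) = (-6.537)×(-0.4918) = 3.215 mol/dm³.

3.21 mol/dm³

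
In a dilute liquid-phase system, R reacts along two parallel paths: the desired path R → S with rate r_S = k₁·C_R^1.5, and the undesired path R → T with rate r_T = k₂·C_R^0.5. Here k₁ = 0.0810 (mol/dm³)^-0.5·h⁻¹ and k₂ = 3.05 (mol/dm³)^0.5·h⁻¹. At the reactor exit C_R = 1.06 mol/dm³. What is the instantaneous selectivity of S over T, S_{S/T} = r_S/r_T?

S_{S/T} = r_S/r_T = (k₁·C_R^1.5)/(k₂·C_R^0.5) = (k₁/k₂)·C_R.
= (0.0810×1.060^1.5) / (3.05×1.060^0.5) = 0.08840/3.140 = 0.0282.

0.0282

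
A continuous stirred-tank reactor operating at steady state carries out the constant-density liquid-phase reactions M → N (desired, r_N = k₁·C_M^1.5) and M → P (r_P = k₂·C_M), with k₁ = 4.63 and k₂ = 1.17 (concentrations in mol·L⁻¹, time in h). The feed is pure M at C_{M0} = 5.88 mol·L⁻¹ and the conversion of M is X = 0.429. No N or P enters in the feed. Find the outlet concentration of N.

2.22 mol·L⁻¹

Exit C_M = C_{M0}(1−X) = 5.88×0.571 = 3.357 mol·L⁻¹.
A CSTR operates uniformly at the exit composition, giving r_N = 28.48 and r_P = 3.928 (each k·C_M^n at C_M = 3.357).
Fraction of consumed M going to N: r_N/(r_N+r_P) = 0.8788.
C_N = 0.8788·C_{M0}·X = 0.8788×5.88×0.429 = 2.22 mol·L⁻¹.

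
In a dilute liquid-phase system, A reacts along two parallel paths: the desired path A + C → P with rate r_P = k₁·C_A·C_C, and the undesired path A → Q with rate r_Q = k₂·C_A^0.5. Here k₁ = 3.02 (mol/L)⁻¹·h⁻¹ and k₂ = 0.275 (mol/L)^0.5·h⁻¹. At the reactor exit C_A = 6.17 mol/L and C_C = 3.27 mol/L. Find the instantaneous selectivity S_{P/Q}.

89.2

S_{P/Q} = r_P/r_Q = (k₁·C_A·C_C)/(k₂·C_A^0.5) = (k₁/k₂)·C_A^0.5·C_C.
= (3.02×6.170×3.270) / (0.275×6.170^0.5) = 60.93/0.6831 = 89.2.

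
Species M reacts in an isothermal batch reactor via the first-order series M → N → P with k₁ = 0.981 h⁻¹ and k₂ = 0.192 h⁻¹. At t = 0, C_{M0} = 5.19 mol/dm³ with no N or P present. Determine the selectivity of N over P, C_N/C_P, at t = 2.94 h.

For first-order series with pure M initially, C_N(t) = k₁C_{M0}/(k₂−k₁)·(e^(−k₁t) − e^(−k₂t)).
e^(−k₁t) = e^(−0.981×2.94) = e^(−2.884) = 0.05590; e^(−k₂t) = e^(−0.5645) = 0.5687.
C_N = 0.981×5.19/(0.192−0.981) × (0.05590−0.5687) = (-6.453)×(-0.5128) = 3.309 mol/dm³.
C_M = C_{M0}e^(−k₁t) = 0.2901 mol/dm³, so C_P = C_{M0}−C_M−C_N = 1.591 mol/dm³; C_N/C_P = 2.08.

2.08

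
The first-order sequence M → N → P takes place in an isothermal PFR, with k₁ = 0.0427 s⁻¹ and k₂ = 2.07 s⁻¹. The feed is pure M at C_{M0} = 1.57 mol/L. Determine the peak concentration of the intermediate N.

0.0298 mol/L

At the optimum, C_{N,max}/C_{M0} = (k₁/k₂)^[k₂/(k₂−k₁)].
= (0.0427/2.07)^(2.07/(2.07−0.0427)) = (0.02063)^(1.021) = 0.01901.
C_{N,max} = 0.01901×1.57 = 0.0298 mol/L.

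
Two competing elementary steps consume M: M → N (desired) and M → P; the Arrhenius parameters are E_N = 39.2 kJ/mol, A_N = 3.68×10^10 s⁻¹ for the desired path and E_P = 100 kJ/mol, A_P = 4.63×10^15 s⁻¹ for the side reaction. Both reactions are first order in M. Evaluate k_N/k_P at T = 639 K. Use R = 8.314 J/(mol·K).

0.742

k_N/k_P = (A_N/A_P)·exp[−(E_N−E_P)/(RT)] = (A_N/A_P)·exp[(E_P−E_N)/(RT)].
(E_P−E_N)/(RT) = (100−39.2)×10³/(8.314×639) = 60800/5313 = 11.44.
k_N/k_P = (3.68×10^10/4.63×10^15)·exp(11.44) = 7.948×10^-6 × 93376 = 0.742.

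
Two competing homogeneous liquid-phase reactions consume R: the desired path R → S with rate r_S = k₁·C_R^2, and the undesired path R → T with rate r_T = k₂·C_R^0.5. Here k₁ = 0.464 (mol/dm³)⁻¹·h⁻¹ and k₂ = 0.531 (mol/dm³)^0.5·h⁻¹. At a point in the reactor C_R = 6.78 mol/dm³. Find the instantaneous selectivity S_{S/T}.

S_{S/T} = r_S/r_T = (k₁·C_R^2)/(k₂·C_R^0.5) = (k₁/k₂)·C_R^1.5.
= (0.464×6.780^2) / (0.531×6.780^0.5) = 21.33/1.383 = 15.4.
Since the desired path is higher order in R, keeping C_R high (PFR or concentrated feed) favours S.

15.4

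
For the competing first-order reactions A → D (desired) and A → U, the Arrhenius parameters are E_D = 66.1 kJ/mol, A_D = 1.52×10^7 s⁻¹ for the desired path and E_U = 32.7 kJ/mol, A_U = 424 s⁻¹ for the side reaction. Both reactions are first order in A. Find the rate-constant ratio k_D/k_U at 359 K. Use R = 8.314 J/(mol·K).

0.495

k_D/k_U = (A_D/A_U)·exp[−(E_D−E_U)/(RT)] = (A_D/A_U)·exp[(E_U−E_D)/(RT)].
(E_U−E_D)/(RT) = (32.7−66.1)×10³/(8.314×359) = -33400/2985 = -11.19.
k_D/k_U = (1.52×10^7/424)·exp(-11.19) = 35849 × 1.381×10^-5 = 0.495.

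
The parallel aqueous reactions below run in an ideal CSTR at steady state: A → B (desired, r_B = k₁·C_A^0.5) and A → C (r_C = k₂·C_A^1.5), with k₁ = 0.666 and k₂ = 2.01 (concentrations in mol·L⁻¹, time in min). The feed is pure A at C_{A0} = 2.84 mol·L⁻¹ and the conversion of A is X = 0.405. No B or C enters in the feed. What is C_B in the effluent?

0.189 mol·L⁻¹

Exit C_A = C_{A0}(1−X) = 2.84×0.595 = 1.690 mol·L⁻¹.
A CSTR operates uniformly at the exit composition, giving r_B = 0.8657 and r_C = 4.415 (each k·C_A^n at C_A = 1.690).
Fraction of consumed A going to B: r_B/(r_B+r_C) = 0.1639.
C_B = 0.1639·C_{A0}·X = 0.1639×2.84×0.405 = 0.189 mol·L⁻¹.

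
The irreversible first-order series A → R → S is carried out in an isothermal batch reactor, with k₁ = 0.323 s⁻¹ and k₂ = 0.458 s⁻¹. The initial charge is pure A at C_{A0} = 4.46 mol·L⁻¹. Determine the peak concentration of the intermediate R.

1.36 mol·L⁻¹

Evaluating C_R at t_opt = ln(k₂/k₁)/(k₂−k₁) gives C_{R,max}/C_{A0} = (k₁/k₂)^[k₂/(k₂−k₁)].
= (0.323/0.458)^(0.458/(0.458−0.323)) = (0.7052)^(3.393) = 0.3058.
C_{R,max} = 0.3058×4.46 = 1.36 mol·L⁻¹.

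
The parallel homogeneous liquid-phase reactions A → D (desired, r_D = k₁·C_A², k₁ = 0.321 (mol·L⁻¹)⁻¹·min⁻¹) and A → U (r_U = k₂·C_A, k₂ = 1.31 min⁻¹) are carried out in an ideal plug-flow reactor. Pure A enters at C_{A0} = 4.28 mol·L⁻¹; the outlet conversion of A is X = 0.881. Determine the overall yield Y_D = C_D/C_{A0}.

C_A = C_{A0}(1−X) = 0.5093 mol·L⁻¹.
Along a PFR/batch, dC_U/dC_A = −r_U/(r_D+r_U) = −k₂/(k₂+k₁·C_A).
Integrating from C_{A0} to C_A: C_U = (1.31/0.321)·ln[(1.31+0.321·4.28)/(1.31+0.321·0.509)] = 4.081·ln(2.684/1.473) = 2.447 mol·L⁻¹.
Then C_D = (C_{A0}−C_A) − C_U = 3.771 − 2.447 = 1.324 mol·L⁻¹.
Y_D = C_D/C_{A0} = 1.324/4.28 = 0.309.

0.309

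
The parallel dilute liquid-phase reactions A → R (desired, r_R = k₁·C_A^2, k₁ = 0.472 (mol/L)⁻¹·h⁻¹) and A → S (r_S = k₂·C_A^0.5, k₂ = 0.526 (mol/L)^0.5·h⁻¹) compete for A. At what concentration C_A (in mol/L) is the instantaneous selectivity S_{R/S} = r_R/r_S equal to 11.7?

S_{R/S} = (k₁/k₂)·C_A^1.5 ⇒ C_A = (S·k₂/k₁)^(1/1.5).
= (11.7×0.526/0.472)^(0.6667) = (13.04)^(0.6667) = 5.54 mol/L.

5.54 mol/L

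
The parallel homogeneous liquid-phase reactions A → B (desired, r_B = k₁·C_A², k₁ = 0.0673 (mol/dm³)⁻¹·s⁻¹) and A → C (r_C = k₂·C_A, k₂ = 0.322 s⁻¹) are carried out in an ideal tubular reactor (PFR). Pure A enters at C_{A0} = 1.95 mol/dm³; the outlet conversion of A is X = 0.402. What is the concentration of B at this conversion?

0.192 mol/dm³

C_A = C_{A0}(1−X) = 1.166 mol/dm³.
Along a PFR/batch, dC_C/dC_A = −r_C/(r_B+r_C) = −k₂/(k₂+k₁·C_A).
Integrating from C_{A0} to C_A: C_C = (0.322/0.0673)·ln[(0.322+0.0673·1.95)/(0.322+0.0673·1.17)] = 4.785·ln(0.4532/0.4005) = 0.5921 mol/dm³.
Then C_B = (C_{A0}−C_A) − C_C = 0.7839 − 0.5921 = 0.1918 mol/dm³.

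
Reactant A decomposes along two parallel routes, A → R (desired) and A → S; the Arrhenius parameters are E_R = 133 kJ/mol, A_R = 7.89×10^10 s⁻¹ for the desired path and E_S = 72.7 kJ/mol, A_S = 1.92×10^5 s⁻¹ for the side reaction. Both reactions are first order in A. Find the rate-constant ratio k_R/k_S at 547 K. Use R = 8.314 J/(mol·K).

k_R/k_S = (A_R/A_S)·exp[−(E_R−E_S)/(RT)] = (A_R/A_S)·exp[(E_S−E_R)/(RT)].
(E_S−E_R)/(RT) = (72.7−133)×10³/(8.314×547) = -60300/4548 = -13.26.
k_R/k_S = (7.89×10^10/1.92×10^5)·exp(-13.26) = 4.109×10^5 × 1.744×10^-6 = 0.717.

0.717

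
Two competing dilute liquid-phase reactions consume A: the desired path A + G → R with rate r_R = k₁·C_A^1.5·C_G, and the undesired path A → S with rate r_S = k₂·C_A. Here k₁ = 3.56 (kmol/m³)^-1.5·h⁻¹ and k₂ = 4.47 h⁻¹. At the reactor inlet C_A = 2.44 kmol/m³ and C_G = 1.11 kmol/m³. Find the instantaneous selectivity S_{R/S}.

1.38

S_{R/S} = r_R/r_S = (k₁·C_A^1.5·C_G)/(k₂·C_A) = (k₁/k₂)·C_A^0.5·C_G.
= (3.56×2.440^1.5×1.110) / (4.47×2.440) = 15.06/10.91 = 1.38.
Since the desired path is higher order in A, keeping C_A high (PFR or concentrated feed) favours R.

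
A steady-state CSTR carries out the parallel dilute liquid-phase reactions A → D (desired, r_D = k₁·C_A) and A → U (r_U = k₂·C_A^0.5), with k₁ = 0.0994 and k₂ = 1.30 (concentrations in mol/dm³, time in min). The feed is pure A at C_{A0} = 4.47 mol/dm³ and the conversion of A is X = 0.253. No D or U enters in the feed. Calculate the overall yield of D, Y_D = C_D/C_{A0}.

0.0310

Exit C_A = C_{A0}(1−X) = 4.47×0.747 = 3.339 mol/dm³.
In a CSTR the entire volume is at exit conditions, so r_D = 0.0994×3.339 = 0.3319 and r_U = 1.30×3.339^0.5 = 2.376.
Fraction of consumed A going to D: r_D/(r_D+r_U) = 0.1226.
C_D = 0.1226·C_{A0}·X = 0.1226×4.47×0.253 = 0.139 mol/dm³; Y_D = C_D/C_{A0} = 0.0310.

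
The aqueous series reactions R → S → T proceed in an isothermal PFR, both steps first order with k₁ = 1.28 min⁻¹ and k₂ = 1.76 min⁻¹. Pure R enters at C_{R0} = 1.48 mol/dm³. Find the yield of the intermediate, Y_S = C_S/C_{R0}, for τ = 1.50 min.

0.201

Solving the coupled first-order balances gives C_S(τ) = [k₁/(k₂−k₁)]·C_{R0}·(e^(−k₁τ) − e^(−k₂τ)).
e^(−k₁τ) = e^(−1.28×1.50) = e^(−1.920) = 0.1466; e^(−k₂τ) = e^(−2.640) = 0.07136.
C_S = 1.28×1.48/(1.76−1.28) × (0.1466−0.07136) = 3.947×0.07525 = 0.2970 mol/dm³.
Y_S = C_S/C_{R0} = 0.2970/1.48 = 0.201.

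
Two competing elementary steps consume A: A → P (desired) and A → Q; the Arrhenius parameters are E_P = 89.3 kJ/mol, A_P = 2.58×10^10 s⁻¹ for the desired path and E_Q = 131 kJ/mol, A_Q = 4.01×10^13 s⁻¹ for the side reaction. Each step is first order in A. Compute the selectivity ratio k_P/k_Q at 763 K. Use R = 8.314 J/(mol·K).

Since both paths have the same order in A, the concentration cancels and S_{P/Q} = k_P/k_Q = (A_P/A_Q)·exp[(E_Q−E_P)/(RT)].
(E_Q−E_P)/(RT) = (131−89.3)×10³/(8.314×763) = 41700/6344 = 6.574.
k_P/k_Q = (2.58×10^10/4.01×10^13)·exp(6.574) = 6.434×10^-4 × 715.9 = 0.461.

0.461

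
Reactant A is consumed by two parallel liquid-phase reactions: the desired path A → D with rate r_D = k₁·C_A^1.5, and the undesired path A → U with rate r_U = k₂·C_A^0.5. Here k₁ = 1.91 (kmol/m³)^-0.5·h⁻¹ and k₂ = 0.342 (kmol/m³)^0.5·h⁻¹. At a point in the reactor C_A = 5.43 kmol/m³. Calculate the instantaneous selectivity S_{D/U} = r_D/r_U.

30.3

S_{D/U} = r_D/r_U = (k₁·C_A^1.5)/(k₂·C_A^0.5) = (k₁/k₂)·C_A.
= (1.91×5.430^1.5) / (0.342×5.430^0.5) = 24.17/0.7969 = 30.3.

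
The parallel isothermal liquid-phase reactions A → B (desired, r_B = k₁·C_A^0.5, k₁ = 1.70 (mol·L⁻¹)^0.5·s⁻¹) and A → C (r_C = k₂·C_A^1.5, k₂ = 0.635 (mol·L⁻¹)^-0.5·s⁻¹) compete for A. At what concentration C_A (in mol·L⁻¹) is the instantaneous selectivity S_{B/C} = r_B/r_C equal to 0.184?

14.5 mol·L⁻¹

S_{B/C} = (k₁/k₂)·C_A⁻¹ ⇒ C_A = (S·k₂/k₁)^(-1).
= (0.184×0.635/1.70)^(-1) = (0.06873)^(-1) = 14.5 mol·L⁻¹.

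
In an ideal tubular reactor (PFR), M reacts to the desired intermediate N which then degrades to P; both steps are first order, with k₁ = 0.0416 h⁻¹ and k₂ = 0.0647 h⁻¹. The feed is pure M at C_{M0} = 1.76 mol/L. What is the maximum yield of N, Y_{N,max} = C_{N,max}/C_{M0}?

0.290

At the optimum, C_{N,max}/C_{M0} = (k₁/k₂)^[k₂/(k₂−k₁)].
= (0.0416/0.0647)^(0.0647/(0.0647−0.0416)) = (0.6430)^(2.801) = 0.2902.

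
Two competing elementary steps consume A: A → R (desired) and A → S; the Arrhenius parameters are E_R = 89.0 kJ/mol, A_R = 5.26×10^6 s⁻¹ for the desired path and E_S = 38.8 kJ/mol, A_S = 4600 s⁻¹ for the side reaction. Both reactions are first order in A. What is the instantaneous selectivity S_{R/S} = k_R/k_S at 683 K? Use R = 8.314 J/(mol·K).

0.166

k_R/k_S = (A_R/A_S)·exp[−(E_R−E_S)/(RT)] = (A_R/A_S)·exp[(E_S−E_R)/(RT)].
(E_S−E_R)/(RT) = (38.8−89.0)×10³/(8.314×683) = -50200/5678 = -8.840.
k_R/k_S = (5.26×10^6/4600)·exp(-8.840) = 1143 × 1.448×10^-4 = 0.166.
Since E_R > E_S, raising the temperature improves selectivity toward R.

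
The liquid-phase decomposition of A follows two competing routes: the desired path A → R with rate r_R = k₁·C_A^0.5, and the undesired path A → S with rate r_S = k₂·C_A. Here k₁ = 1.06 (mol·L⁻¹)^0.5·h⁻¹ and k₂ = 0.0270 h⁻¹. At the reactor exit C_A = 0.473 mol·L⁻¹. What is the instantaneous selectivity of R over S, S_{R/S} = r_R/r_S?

57.1

S_{R/S} = r_R/r_S = (k₁·C_A^0.5)/(k₂·C_A) = (k₁/k₂)·C_A^-0.5.
= (1.06×0.4730^0.5) / (0.0270×0.4730) = 0.7290/0.01277 = 57.1.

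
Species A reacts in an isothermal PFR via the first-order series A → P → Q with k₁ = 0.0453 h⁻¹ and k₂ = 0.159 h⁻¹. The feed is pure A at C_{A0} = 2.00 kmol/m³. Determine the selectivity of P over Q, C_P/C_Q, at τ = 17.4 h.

0.401

For first-order series with pure A initially, C_P(τ) = k₁C_{A0}/(k₂−k₁)·(e^(−k₁τ) − e^(−k₂τ)).
e^(−k₁τ) = e^(−0.0453×17.4) = e^(−0.7882) = 0.4547; e^(−k₂τ) = e^(−2.767) = 0.06288.
C_P = 0.0453×2.00/(0.159−0.0453) × (0.4547−0.06288) = 0.7968×0.3918 = 0.3122 kmol/m³.
C_A = C_{A0}e^(−k₁τ) = 0.9093 kmol/m³, so C_Q = C_{A0}−C_A−C_P = 0.7785 kmol/m³; C_P/C_Q = 0.401.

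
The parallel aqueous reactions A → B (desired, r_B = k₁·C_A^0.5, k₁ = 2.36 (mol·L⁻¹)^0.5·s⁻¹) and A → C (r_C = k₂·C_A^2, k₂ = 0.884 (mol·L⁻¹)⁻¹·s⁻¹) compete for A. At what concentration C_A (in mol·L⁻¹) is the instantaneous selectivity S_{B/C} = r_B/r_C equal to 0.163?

6.45 mol·L⁻¹

S_{B/C} = (k₁/k₂)·C_A^-1.5 ⇒ C_A = (S·k₂/k₁)^(1/(-1.5)).
= (0.163×0.884/2.36)^(-0.6667) = (0.06106)^(-0.6667) = 6.45 mol·L⁻¹.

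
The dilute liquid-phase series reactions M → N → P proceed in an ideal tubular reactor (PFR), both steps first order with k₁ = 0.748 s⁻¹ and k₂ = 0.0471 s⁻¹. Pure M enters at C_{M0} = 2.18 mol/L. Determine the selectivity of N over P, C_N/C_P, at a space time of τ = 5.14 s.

The intermediate concentration in a first-order A→B→C sequence is C_N = k₁C_{M0}(e^(−k₁τ) − e^(−k₂τ))/(k₂−k₁).
e^(−k₁τ) = e^(−0.748×5.14) = e^(−3.845) = 0.02139; e^(−k₂τ) = e^(−0.2421) = 0.7850.
C_N = 0.748×2.18/(0.0471−0.748) × (0.02139−0.7850) = (-2.326)×(-0.7636) = 1.776 mol/L.
C_M = C_{M0}e^(−k₁τ) = 0.04664 mol/L, so C_P = C_{M0}−C_M−C_N = 0.3569 mol/L; C_N/C_P = 4.98.

4.98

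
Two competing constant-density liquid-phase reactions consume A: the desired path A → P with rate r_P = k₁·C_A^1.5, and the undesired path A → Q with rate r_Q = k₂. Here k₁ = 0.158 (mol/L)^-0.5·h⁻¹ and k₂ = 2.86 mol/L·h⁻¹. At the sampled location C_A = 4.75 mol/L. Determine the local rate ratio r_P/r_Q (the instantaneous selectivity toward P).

S_{P/Q} = r_P/r_Q = (k₁·C_A^1.5)/(k₂) = (k₁/k₂)·C_A^1.5.
= (0.158×4.750^1.5) / (2.86) = 1.636/2.860 = 0.572.
Since the desired path is higher order in A, keeping C_A high (PFR or concentrated feed) favours P.

0.572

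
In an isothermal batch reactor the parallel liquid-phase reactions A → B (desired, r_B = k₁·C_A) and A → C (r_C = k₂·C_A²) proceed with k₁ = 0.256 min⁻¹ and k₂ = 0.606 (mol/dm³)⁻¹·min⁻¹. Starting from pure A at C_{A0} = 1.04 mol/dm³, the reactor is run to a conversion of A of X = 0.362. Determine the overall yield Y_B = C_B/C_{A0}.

0.121

C_A = C_{A0}(1−X) = 0.6635 mol/dm³.
Along a PFR/batch, dC_B/dC_A = −r_B/(r_B+r_C) = −k₁/(k₁+k₂·C_A).
Integrating from C_{A0} to C_A: C_B = (0.256/0.606)·ln[(0.256+0.606·1.04)/(0.256+0.606·0.664)] = 0.4224·ln(0.8862/0.6581) = 0.1257 mol/dm³.
Y_B = C_B/C_{A0} = 0.1257/1.04 = 0.121.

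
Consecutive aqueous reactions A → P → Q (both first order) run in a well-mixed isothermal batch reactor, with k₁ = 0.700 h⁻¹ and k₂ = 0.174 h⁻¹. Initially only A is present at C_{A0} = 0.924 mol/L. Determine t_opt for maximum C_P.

The intermediate peaks when r₁ = r₂, i.e. k₁e^(−k₁t) = k₂e^(−k₂t), giving t_opt = ln(k₂/k₁)/(k₂−k₁).
= ln(0.174/0.700)/(0.174−0.700) = ln(0.2486)/-0.5260 = -1.392/-0.5260 = 2.65 h.

2.65 h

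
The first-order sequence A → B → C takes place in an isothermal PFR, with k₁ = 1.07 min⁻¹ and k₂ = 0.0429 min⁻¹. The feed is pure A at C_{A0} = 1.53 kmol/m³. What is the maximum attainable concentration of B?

For a first-order series the maximum intermediate yield is C_{B,max}/C_{A0} = (k₁/k₂)^[k₂/(k₂−k₁)].
= (1.07/0.0429)^(0.0429/(0.0429−1.07)) = (24.94)^(-0.04177) = 0.8743.
C_{B,max} = 0.8743×1.53 = 1.34 kmol/m³.

1.34 kmol/m³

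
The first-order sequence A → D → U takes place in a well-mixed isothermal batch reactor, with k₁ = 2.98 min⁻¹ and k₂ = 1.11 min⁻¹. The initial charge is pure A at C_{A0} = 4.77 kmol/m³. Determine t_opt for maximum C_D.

The intermediate peaks when r₁ = r₂, i.e. k₁e^(−k₁t) = k₂e^(−k₂t), giving t_opt = ln(k₂/k₁)/(k₂−k₁).
= ln(1.11/2.98)/(1.11−2.98) = ln(0.3725)/-1.870 = -0.9876/-1.870 = 0.528 min.

0.528 min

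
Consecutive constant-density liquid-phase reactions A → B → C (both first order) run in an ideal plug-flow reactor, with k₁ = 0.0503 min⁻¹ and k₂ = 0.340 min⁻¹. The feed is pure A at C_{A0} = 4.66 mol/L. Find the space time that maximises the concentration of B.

6.60 min

For first-order series the maximum of C_B occurs at τ_opt = ln(k₂/k₁)/(k₂−k₁).
= ln(0.340/0.0503)/(0.340−0.0503) = ln(6.759)/0.2897 = 1.911/0.2897 = 6.60 min.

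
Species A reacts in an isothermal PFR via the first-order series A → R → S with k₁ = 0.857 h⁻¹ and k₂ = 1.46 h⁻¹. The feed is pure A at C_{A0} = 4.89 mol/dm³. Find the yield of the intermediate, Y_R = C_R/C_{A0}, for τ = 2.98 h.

0.0922

Solving the coupled first-order balances gives C_R(τ) = [k₁/(k₂−k₁)]·C_{A0}·(e^(−k₁τ) − e^(−k₂τ)).
e^(−k₁τ) = e^(−0.857×2.98) = e^(−2.554) = 0.07778; e^(−k₂τ) = e^(−4.351) = 0.01290.
C_R = 0.857×4.89/(1.46−0.857) × (0.07778−0.01290) = 6.950×0.06488 = 0.4509 mol/dm³.
Y_R = C_R/C_{A0} = 0.4509/4.89 = 0.0922.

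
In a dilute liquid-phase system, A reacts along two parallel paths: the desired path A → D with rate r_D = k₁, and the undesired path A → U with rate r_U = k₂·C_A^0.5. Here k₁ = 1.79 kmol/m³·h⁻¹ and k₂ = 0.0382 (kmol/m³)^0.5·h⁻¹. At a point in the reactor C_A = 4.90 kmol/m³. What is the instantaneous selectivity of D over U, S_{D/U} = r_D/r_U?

21.2

S_{D/U} = r_D/r_U = (k₁)/(k₂·C_A^0.5) = (k₁/k₂)·C_A^-0.5.
= (1.79) / (0.0382×4.900^0.5) = 1.790/0.08456 = 21.2.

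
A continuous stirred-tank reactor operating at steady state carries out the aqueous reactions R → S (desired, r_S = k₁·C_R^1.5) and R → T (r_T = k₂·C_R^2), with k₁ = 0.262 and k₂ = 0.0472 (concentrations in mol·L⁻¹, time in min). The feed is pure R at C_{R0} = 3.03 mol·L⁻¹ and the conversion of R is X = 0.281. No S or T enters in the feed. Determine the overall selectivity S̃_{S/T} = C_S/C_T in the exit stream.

3.76

Exit C_R = C_{R0}(1−X) = 3.03×0.719 = 2.179 mol·L⁻¹.
A CSTR operates uniformly at the exit composition, giving r_S = 0.8425 and r_T = 0.2240 (each k·C_R^n at C_R = 2.179).
Overall selectivity = C_S/C_T = r_Sτ/(r_Tτ) = r_S/r_T = 3.76.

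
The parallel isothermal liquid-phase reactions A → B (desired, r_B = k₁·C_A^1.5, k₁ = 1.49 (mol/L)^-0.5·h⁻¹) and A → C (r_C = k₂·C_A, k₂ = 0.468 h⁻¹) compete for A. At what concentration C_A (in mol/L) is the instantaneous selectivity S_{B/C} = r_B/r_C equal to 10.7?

11.3 mol/L

S_{B/C} = (k₁/k₂)·C_A^0.5 ⇒ C_A = (S·k₂/k₁)^(2).
= (10.7×0.468/1.49)^(2) = (3.361)^(2) = 11.3 mol/L.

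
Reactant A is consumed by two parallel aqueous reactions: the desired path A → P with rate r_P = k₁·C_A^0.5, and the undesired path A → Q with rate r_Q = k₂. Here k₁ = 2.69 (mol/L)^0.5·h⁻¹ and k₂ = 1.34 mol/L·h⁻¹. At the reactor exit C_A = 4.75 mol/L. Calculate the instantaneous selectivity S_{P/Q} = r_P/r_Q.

4.38

S_{P/Q} = r_P/r_Q = (k₁·C_A^0.5)/(k₂) = (k₁/k₂)·C_A^0.5.
= (2.69×4.750^0.5) / (1.34) = 5.863/1.340 = 4.38.
Since the desired path is higher order in A, keeping C_A high (PFR or concentrated feed) favours P.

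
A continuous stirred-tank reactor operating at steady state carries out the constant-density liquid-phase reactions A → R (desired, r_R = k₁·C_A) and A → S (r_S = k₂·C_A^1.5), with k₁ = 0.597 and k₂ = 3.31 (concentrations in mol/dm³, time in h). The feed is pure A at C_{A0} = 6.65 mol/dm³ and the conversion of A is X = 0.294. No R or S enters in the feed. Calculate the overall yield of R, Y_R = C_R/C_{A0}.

0.0226

Exit C_A = C_{A0}(1−X) = 6.65×0.706 = 4.695 mol/dm³.
A CSTR operates uniformly at the exit composition, giving r_R = 2.803 and r_S = 33.67 (each k·C_A^n at C_A = 4.695).
Fraction of consumed A going to R: r_R/(r_R+r_S) = 0.07684.
C_R = 0.07684·C_{A0}·X = 0.07684×6.65×0.294 = 0.150 mol/dm³; Y_R = C_R/C_{A0} = 0.0226.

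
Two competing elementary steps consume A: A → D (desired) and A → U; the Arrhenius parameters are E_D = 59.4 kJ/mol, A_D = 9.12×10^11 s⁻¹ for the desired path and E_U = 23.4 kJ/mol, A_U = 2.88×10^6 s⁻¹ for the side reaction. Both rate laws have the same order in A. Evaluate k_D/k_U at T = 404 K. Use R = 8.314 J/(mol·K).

7.01

With equal orders, S_{D/U} = k_D/k_U = (A_D/A_U)·exp[(E_U−E_D)/(RT)].
(E_U−E_D)/(RT) = (23.4−59.4)×10³/(8.314×404) = -36000/3359 = -10.72.
k_D/k_U = (9.12×10^11/2.88×10^6)·exp(-10.72) = 3.167×10^5 × 2.214×10^-5 = 7.01.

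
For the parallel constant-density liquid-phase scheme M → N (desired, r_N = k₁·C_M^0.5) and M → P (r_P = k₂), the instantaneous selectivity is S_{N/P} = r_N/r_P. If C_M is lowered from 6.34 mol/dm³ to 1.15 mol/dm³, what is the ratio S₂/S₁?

0.426

S_{N/P} = (k₁/k₂)·C_M^0.5, so S₂/S₁ = (C_{M,2}/C_{M,1})^0.5.
= (1.15/6.34)^0.5 = (0.1814)^0.5 = 0.426.
Selectivity toward N falls as C_M falls — high-concentration operation is favoured.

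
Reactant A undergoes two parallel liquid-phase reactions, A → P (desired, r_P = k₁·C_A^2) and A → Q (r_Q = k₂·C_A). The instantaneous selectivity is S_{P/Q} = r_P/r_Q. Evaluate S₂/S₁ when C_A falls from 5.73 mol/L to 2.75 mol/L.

0.480

S_{P/Q} = (k₁/k₂)·C_A, so S₂/S₁ = (C_{A,2}/C_{A,1}).
= 2.75/5.73 = 0.480.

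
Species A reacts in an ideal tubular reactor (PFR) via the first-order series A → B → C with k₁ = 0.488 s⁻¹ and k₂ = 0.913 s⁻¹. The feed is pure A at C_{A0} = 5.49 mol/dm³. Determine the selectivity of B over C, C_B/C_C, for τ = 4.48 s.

The intermediate concentration in a first-order A→B→C sequence is C_B = k₁C_{A0}(e^(−k₁τ) − e^(−k₂τ))/(k₂−k₁).
e^(−k₁τ) = e^(−0.488×4.48) = e^(−2.186) = 0.1123; e^(−k₂τ) = e^(−4.090) = 0.01674.
C_B = 0.488×5.49/(0.913−0.488) × (0.1123−0.01674) = 6.304×0.09560 = 0.6027 mol/dm³.
C_A = C_{A0}e^(−k₁τ) = 0.6167 mol/dm³, so C_C = C_{A0}−C_A−C_B = 4.271 mol/dm³; C_B/C_C = 0.141.

0.141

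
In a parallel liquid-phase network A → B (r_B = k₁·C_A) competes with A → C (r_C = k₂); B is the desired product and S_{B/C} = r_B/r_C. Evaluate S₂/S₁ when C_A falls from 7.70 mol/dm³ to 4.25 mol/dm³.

S_{B/C} = (k₁/k₂)·C_A, so S₂/S₁ = (C_{A,2}/C_{A,1}).
= 4.25/7.70 = 0.552.

0.552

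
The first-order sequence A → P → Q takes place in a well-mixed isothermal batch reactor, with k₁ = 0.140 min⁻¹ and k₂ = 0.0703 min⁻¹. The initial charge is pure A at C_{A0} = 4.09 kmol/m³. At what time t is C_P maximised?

9.88 min

For first-order series the maximum of C_P occurs at t_opt = ln(k₂/k₁)/(k₂−k₁).
= ln(0.0703/0.140)/(0.0703−0.140) = ln(0.5021)/-0.06970 = -0.6889/-0.06970 = 9.88 min.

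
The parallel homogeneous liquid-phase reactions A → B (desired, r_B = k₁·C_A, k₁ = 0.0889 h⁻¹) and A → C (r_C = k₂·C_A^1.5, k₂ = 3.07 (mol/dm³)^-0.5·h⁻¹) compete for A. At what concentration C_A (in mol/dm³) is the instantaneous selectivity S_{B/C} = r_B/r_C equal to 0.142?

S_{B/C} = (k₁/k₂)·C_A^-0.5 ⇒ C_A = (S·k₂/k₁)^(-2).
= (0.142×3.07/0.0889)^(-2) = (4.904)^(-2) = 0.0416 mol/dm³.

0.0416 mol/dm³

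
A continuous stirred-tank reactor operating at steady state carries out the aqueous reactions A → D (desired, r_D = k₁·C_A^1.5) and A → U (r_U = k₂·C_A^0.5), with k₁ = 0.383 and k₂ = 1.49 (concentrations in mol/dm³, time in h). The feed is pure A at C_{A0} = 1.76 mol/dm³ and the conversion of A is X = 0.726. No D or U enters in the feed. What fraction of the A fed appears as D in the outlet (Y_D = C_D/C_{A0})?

0.0801

Exit C_A = C_{A0}(1−X) = 1.76×0.274 = 0.4822 mol/dm³.
Rates in a CSTR are evaluated at the outlet concentration: r_D = 0.383×0.4822^1.5 = 0.1283, r_U = 1.49×0.4822^0.5 = 1.035.
Fraction of consumed A going to D: r_D/(r_D+r_U) = 0.1103.
C_D = 0.1103·C_{A0}·X = 0.1103×1.76×0.726 = 0.141 mol/dm³; Y_D = C_D/C_{A0} = 0.0801.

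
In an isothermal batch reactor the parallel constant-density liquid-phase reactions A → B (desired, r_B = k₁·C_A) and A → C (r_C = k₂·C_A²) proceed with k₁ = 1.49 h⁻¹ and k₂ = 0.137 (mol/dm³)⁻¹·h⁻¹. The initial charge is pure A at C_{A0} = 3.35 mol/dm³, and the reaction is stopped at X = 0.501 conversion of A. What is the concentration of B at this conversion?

1.37 mol/dm³

C_A = C_{A0}(1−X) = 1.672 mol/dm³.
Along a PFR/batch, dC_B/dC_A = −r_B/(r_B+r_C) = −k₁/(k₁+k₂·C_A).
Integrating from C_{A0} to C_A: C_B = (1.49/0.137)·ln[(1.49+0.137·3.35)/(1.49+0.137·1.67)] = 10.88·ln(1.949/1.719) = 1.365 mol/dm³.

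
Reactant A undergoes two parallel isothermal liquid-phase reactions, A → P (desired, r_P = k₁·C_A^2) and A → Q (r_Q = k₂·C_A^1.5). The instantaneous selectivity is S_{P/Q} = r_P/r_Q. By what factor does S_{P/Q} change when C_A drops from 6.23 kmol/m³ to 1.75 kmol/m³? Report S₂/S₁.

0.530

S_{P/Q} = (k₁/k₂)·C_A^0.5, so S₂/S₁ = (C_{A,2}/C_{A,1})^0.5.
= (1.75/6.23)^0.5 = (0.2809)^0.5 = 0.530.
Selectivity toward P falls as C_A falls — high-concentration operation is favoured.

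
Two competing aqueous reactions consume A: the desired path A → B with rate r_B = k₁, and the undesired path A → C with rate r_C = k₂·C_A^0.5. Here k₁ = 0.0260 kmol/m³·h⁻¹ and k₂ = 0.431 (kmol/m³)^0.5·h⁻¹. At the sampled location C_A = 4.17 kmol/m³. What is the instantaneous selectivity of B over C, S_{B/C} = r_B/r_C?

0.0295

S_{B/C} = r_B/r_C = (k₁)/(k₂·C_A^0.5) = (k₁/k₂)·C_A^-0.5.
= (0.0260) / (0.431×4.170^0.5) = 0.02600/0.8801 = 0.0295.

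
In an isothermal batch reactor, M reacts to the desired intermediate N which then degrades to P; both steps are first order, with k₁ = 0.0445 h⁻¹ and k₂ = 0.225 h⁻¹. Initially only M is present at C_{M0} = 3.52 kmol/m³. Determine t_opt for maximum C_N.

8.98 h

Setting dC_N/dt = 0 gives t_opt = ln(k₂/k₁)/(k₂−k₁).
= ln(0.225/0.0445)/(0.225−0.0445) = ln(5.056)/0.1805 = 1.621/0.1805 = 8.98 h.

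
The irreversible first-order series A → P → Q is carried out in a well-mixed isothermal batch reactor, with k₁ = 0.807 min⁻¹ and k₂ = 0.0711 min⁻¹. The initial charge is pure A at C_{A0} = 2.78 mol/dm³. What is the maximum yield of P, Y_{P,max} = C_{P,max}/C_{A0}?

0.791

Evaluating C_P at t_opt = ln(k₂/k₁)/(k₂−k₁) gives C_{P,max}/C_{A0} = (k₁/k₂)^[k₂/(k₂−k₁)].
= (0.807/0.0711)^(0.0711/(0.0711−0.807)) = (11.35)^(-0.09662) = 0.7908.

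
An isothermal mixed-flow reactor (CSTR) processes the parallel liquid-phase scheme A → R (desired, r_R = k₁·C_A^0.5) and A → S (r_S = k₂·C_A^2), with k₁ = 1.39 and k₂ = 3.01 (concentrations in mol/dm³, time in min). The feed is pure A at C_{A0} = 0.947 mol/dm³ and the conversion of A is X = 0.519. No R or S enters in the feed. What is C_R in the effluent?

0.295 mol/dm³

Exit C_A = C_{A0}(1−X) = 0.947×0.481 = 0.4555 mol/dm³.
Rates in a CSTR are evaluated at the outlet concentration: r_R = 1.39×0.4555^0.5 = 0.9381, r_S = 3.01×0.4555^2 = 0.6245.
Fraction of consumed A going to R: r_R/(r_R+r_S) = 0.6003.
C_R = 0.6003·C_{A0}·X = 0.6003×0.947×0.519 = 0.295 mol/dm³.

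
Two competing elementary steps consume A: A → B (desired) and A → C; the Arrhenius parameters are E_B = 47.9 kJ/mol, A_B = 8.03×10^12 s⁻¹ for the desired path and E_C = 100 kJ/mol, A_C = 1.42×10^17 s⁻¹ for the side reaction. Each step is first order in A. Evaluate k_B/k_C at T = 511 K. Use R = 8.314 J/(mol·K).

With equal orders, S_{B/C} = k_B/k_C = (A_B/A_C)·exp[(E_C−E_B)/(RT)].
(E_C−E_B)/(RT) = (100−47.9)×10³/(8.314×511) = 52100/4248 = 12.26.
k_B/k_C = (8.03×10^12/1.42×10^17)·exp(12.26) = 5.655×10^-5 × 2.118×10^5 = 12.0.
Since E_B < E_C, lowering the temperature improves selectivity toward B.

12.0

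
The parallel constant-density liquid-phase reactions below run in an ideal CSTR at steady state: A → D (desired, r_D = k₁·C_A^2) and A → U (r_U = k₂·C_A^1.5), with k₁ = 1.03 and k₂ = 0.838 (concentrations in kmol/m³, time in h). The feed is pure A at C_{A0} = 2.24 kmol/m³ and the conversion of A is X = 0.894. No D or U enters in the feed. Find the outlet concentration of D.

Exit C_A = C_{A0}(1−X) = 2.24×0.106 = 0.2374 kmol/m³.
Rates in a CSTR are evaluated at the outlet concentration: r_D = 1.03×0.2374^2 = 0.05807, r_U = 0.838×0.2374^1.5 = 0.09696.
Fraction of consumed A going to D: r_D/(r_D+r_U) = 0.3746.
C_D = 0.3746·C_{A0}·X = 0.3746×2.24×0.894 = 0.750 kmol/m³.

0.750 kmol/m³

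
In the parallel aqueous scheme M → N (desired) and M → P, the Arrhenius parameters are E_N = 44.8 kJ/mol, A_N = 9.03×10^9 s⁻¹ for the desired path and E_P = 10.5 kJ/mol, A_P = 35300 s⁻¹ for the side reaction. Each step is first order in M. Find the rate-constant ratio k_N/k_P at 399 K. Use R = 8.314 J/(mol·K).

With equal orders, S_{N/P} = k_N/k_P = (A_N/A_P)·exp[(E_P−E_N)/(RT)].
(E_P−E_N)/(RT) = (10.5−44.8)×10³/(8.314×399) = -34300/3317 = -10.34.
k_N/k_P = (9.03×10^9/35300)·exp(-10.34) = 2.558×10^5 × 3.232×10^-5 = 8.27.
Since E_N > E_P, raising the temperature improves selectivity toward N.

8.27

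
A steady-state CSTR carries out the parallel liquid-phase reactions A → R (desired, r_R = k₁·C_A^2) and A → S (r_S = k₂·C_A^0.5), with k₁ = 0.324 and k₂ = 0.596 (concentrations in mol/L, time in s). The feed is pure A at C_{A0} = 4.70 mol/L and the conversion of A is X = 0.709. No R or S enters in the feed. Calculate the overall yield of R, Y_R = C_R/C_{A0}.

Exit C_A = C_{A0}(1−X) = 4.70×0.291 = 1.368 mol/L.
Rates in a CSTR are evaluated at the outlet concentration: r_R = 0.324×1.368^2 = 0.6061, r_S = 0.596×1.368^0.5 = 0.6970.
Fraction of consumed A going to R: r_R/(r_R+r_S) = 0.4651.
C_R = 0.4651·C_{A0}·X = 0.4651×4.70×0.709 = 1.55 mol/L; Y_R = C_R/C_{A0} = 0.330.

0.330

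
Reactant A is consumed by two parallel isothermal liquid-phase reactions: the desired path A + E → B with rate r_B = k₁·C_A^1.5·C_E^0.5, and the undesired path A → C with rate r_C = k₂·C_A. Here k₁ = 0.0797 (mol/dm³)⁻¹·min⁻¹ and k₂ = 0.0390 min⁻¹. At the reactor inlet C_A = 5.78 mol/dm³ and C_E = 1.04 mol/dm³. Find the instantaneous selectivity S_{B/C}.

5.01

S_{B/C} = r_B/r_C = (k₁·C_A^1.5·C_E^0.5)/(k₂·C_A) = (k₁/k₂)·C_A^0.5·C_E^0.5.
= (0.0797×5.780^1.5×1.040^0.5) / (0.0390×5.780) = 1.129/0.2254 = 5.01.
Since the desired path is higher order in A, keeping C_A high (PFR or concentrated feed) favours B.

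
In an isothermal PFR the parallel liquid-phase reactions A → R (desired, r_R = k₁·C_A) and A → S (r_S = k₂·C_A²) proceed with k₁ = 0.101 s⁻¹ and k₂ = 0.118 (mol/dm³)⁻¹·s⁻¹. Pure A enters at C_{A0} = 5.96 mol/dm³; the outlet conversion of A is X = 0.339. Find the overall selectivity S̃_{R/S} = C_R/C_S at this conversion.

0.175

C_A = C_{A0}(1−X) = 3.940 mol/dm³.
Along a PFR/batch, dC_R/dC_A = −r_R/(r_R+r_S) = −k₁/(k₁+k₂·C_A).
Integrating from C_{A0} to C_A: C_R = (0.101/0.118)·ln[(0.101+0.118·5.96)/(0.101+0.118·3.94)] = 0.8559·ln(0.8043/0.5659) = 0.3009 mol/dm³.
C_S = (C_{A0}−C_A)−C_R = 1.720 mol/dm³; S̃_{R/S} = 0.3009/1.720 = 0.175.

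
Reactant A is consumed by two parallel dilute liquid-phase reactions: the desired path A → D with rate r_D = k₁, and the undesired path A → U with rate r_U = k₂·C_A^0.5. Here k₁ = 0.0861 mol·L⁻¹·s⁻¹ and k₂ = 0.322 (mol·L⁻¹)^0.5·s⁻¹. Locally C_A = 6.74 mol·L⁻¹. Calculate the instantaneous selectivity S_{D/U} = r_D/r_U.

S_{D/U} = r_D/r_U = (k₁)/(k₂·C_A^0.5) = (k₁/k₂)·C_A^-0.5.
= (0.0861) / (0.322×6.740^0.5) = 0.08610/0.8360 = 0.103.

0.103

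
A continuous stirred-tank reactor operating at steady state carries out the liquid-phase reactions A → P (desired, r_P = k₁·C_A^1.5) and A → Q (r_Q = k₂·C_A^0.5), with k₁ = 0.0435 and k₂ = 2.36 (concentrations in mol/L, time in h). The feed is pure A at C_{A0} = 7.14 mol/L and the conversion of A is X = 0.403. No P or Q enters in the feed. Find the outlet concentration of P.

0.210 mol/L

Exit C_A = C_{A0}(1−X) = 7.14×0.597 = 4.263 mol/L.
A CSTR operates uniformly at the exit composition, giving r_P = 0.3828 and r_Q = 4.872 (each k·C_A^n at C_A = 4.263).
Fraction of consumed A going to P: r_P/(r_P+r_Q) = 0.07285.
C_P = 0.07285·C_{A0}·X = 0.07285×7.14×0.403 = 0.210 mol/L.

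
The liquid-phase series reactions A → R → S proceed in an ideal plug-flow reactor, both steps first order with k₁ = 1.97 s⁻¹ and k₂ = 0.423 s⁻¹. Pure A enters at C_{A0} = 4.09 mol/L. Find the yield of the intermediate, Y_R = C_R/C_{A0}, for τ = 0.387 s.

0.487

Solving the coupled first-order balances gives C_R(τ) = [k₁/(k₂−k₁)]·C_{A0}·(e^(−k₁τ) − e^(−k₂τ)).
e^(−k₁τ) = e^(−1.97×0.387) = e^(−0.7624) = 0.4666; e^(−k₂τ) = e^(−0.1637) = 0.8490.
C_R = 1.97×4.09/(0.423−1.97) × (0.4666−0.8490) = (-5.208)×(-0.3824) = 1.992 mol/L.
Y_R = C_R/C_{A0} = 1.992/4.09 = 0.487.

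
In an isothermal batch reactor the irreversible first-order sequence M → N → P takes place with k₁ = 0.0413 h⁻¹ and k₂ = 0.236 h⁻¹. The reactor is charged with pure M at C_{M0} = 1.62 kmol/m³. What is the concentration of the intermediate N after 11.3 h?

For first-order series with pure M initially, C_N(t) = k₁C_{M0}/(k₂−k₁)·(e^(−k₁t) − e^(−k₂t)).
e^(−k₁t) = e^(−0.0413×11.3) = e^(−0.4667) = 0.6271; e^(−k₂t) = e^(−2.667) = 0.06947.
C_N = 0.0413×1.62/(0.236−0.0413) × (0.6271−0.06947) = 0.3436×0.5576 = 0.1916 kmol/m³.

0.192 kmol/m³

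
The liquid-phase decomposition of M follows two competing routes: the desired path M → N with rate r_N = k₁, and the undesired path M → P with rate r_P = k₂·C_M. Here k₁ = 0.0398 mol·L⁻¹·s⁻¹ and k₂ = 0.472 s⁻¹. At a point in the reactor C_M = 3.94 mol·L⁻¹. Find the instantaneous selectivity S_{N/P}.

0.0214

S_{N/P} = r_N/r_P = (k₁)/(k₂·C_M) = (k₁/k₂)·C_M⁻¹.
= (0.0398) / (0.472×3.940) = 0.03980/1.860 = 0.0214.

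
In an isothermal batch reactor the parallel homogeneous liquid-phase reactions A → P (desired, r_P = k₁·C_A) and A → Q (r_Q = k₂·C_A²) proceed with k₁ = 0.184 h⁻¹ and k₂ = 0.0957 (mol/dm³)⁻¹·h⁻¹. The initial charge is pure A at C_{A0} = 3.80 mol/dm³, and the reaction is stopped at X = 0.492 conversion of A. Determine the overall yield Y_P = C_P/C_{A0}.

C_A = C_{A0}(1−X) = 1.930 mol/dm³.
Along a PFR/batch, dC_P/dC_A = −r_P/(r_P+r_Q) = −k₁/(k₁+k₂·C_A).
Integrating from C_{A0} to C_A: C_P = (0.184/0.0957)·ln[(0.184+0.0957·3.80)/(0.184+0.0957·1.93)] = 1.923·ln(0.5477/0.3687) = 0.7605 mol/dm³.
Y_P = C_P/C_{A0} = 0.7605/3.80 = 0.200.

0.200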